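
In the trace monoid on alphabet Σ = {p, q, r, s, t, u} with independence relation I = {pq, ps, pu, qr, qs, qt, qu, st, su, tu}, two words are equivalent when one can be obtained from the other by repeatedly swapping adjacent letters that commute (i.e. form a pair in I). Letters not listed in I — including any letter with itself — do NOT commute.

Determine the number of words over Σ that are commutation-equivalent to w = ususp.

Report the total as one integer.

30

drop 0:u onto floor
drop 1:s onto floor
drop 2:u onto {0:u}
drop 3:s onto {1:s}
drop 4:p onto floor
ground layer = {0:u, 1:s, 4:p}
drop-orders for the pieces not yet dropped (sum over which currently-grounded one goes next):
  1 to go: {2} 1  {3} 1  {4} 1
  2 to go: {0,2} 1  {1,3} 1  {2,3} 2  {2,4} 2  {3,4} 2
  3 to go: {0,2,3} 3  {0,2,4} 3  {1,2,3} 3  {1,3,4} 3  {2,3,4} 6
  if 0:u drops first: 12 orders
  if 1:s drops first: 12 orders
  if 4:p drops first: 6 orders
heap linearizations: 30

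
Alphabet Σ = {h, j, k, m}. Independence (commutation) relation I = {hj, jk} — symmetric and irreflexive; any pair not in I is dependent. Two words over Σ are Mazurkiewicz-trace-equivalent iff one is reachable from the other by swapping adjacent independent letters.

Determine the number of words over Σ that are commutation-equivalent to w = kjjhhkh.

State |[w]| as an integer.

piece 0:k — minimal
piece 1:j — minimal
piece 2:j rests on {1:j}
piece 3:h rests on {0:k}
piece 4:h rests on {3:h}
piece 5:k rests on {4:h}
piece 6:h rests on {5:k}
minimal pieces: {0:k, 1:j}
ways to finish when only these pieces remain (= sum over removing one remaining piece with nothing left below it):
  1 left: {2}→1  {6}→1
  2 left: {1,2}→1  {2,6}→2  {5,6}→1
  3 left: {1,2,6}→3  {2,5,6}→3  {4,5,6}→1
  4 left: {1,2,5,6}→6  {2,4,5,6}→4  {3,4,5,6}→1
  5 left: {0,3,4,5,6}→1  {1,2,4,5,6}→10  {2,3,4,5,6}→5
  placing 0:k first → 15 extensions
  placing 1:j first → 6 extensions
total linear extensions = 21

21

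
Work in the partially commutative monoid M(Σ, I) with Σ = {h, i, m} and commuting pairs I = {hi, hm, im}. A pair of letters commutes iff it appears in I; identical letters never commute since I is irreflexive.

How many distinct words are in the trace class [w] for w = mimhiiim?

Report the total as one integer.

drop 0:m onto floor
drop 1:i onto floor
drop 2:m onto {0:m}
drop 3:h onto floor
drop 4:i onto {1:i}
drop 5:i onto {4:i}
drop 6:i onto {5:i}
drop 7:m onto {2:m}
ground layer = {0:m, 1:i, 3:h}
drop-orders for the pieces not yet dropped (sum over which currently-grounded one goes next):
  1 to go: {3} 1  {6} 1  {7} 1
  2 to go: {2,7} 1  {3,6} 2  {3,7} 2  {5,6} 1  {6,7} 2
  3 to go: {0,2,7} 1  {2,3,7} 3  {2,6,7} 3  {3,5,6} 3  {3,6,7} 6  {4,5,6} 1  {5,6,7} 3
  4 to go: {0,2,3,7} 4  {0,2,6,7} 4  {1,4,5,6} 1  {2,3,6,7} 12  {2,5,6,7} 6  {3,4,5,6} 4  {3,5,6,7} 12  {4,5,6,7} 4
  5 to go: {0,2,3,6,7} 20  {0,2,5,6,7} 10  {1,3,4,5,6} 5  {1,4,5,6,7} 5  {2,3,5,6,7} 30  {2,4,5,6,7} 10  {3,4,5,6,7} 20
  6 to go: {0,2,3,5,6,7} 60  {0,2,4,5,6,7} 20  {1,2,4,5,6,7} 15  {1,3,4,5,6,7} 30  {2,3,4,5,6,7} 60
  if 0:m drops first: 105 orders
  if 1:i drops first: 140 orders
  if 3:h drops first: 35 orders
heap linearizations: 280

280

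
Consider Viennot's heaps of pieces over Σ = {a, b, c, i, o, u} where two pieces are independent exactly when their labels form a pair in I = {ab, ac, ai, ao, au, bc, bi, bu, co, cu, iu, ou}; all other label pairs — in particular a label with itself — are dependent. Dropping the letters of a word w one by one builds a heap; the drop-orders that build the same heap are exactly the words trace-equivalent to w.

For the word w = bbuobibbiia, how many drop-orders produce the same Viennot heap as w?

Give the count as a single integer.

0(b) covers ∅
1(b) covers 0:b
2(u) covers ∅
3(o) covers 1:b
4(b) covers 3:o
5(i) covers 3:o
6(b) covers 4:b
7(b) covers 6:b
8(i) covers 5:i
9(i) covers 8:i
10(a) covers ∅
floor of heap: 0:b, 2:u, 10:a
completions by unplaced set U, small U first (add the entries for U minus each lowest piece of U):
  |U|=1: {2}:1  {7}:1  {9}:1  {10}:1
  |U|=2: {2,7}:2  {2,9}:2  {2,10}:2  {6,7}:1  {7,9}:2  {7,10}:2  {8,9}:1  {9,10}:2
  |U|=3: {2,6,7}:3  {2,7,9}:6  {2,7,10}:6  {2,8,9}:3  {2,9,10}:6  {4,6,7}:1  {5,8,9}:1  {6,7,9}:3  {6,7,10}:3  {7,8,9}:3  {7,9,10}:6  {8,9,10}:3
  |U|=4: {2,4,6,7}:4  {2,5,8,9}:4  {2,6,7,9}:12  {2,6,7,10}:12  {2,7,8,9}:12  {2,7,9,10}:24  {2,8,9,10}:12  {4,6,7,9}:4  {4,6,7,10}:4  {5,7,8,9}:4  {5,8,9,10}:4  {6,7,8,9}:6  {6,7,9,10}:12  {7,8,9,10}:12
  |U|=5: {2,4,6,7,9}:20  {2,4,6,7,10}:20  {2,5,7,8,9}:20  {2,5,8,9,10}:20  {2,6,7,8,9}:30  {2,6,7,9,10}:60  {2,7,8,9,10}:60  {4,6,7,8,9}:10  {4,6,7,9,10}:20  {5,6,7,8,9}:10  {5,7,8,9,10}:20  {6,7,8,9,10}:30
  |U|=6: {2,4,6,7,8,9}:60  {2,4,6,7,9,10}:120  {2,5,6,7,8,9}:60  {2,5,7,8,9,10}:120  {2,6,7,8,9,10}:180  {4,5,6,7,8,9}:20  {4,6,7,8,9,10}:60  {5,6,7,8,9,10}:60
  |U|=7: {2,4,5,6,7,8,9}:140  {2,4,6,7,8,9,10}:420  {2,5,6,7,8,9,10}:420  {3,4,5,6,7,8,9}:20  {4,5,6,7,8,9,10}:140
  |U|=8: {1,3,4,5,6,7,8,9}:20  {2,3,4,5,6,7,8,9}:160  {2,4,5,6,7,8,9,10}:1120  {3,4,5,6,7,8,9,10}:160
  |U|=9: {0,1,3,4,5,6,7,8,9}:20  {1,2,3,4,5,6,7,8,9}:180  {1,3,4,5,6,7,8,9,10}:180  {2,3,4,5,6,7,8,9,10}:1440
  start at 0(b): 1800
  start at 2(u): 200
  start at 10(a): 200
sum over floor = 2200

2200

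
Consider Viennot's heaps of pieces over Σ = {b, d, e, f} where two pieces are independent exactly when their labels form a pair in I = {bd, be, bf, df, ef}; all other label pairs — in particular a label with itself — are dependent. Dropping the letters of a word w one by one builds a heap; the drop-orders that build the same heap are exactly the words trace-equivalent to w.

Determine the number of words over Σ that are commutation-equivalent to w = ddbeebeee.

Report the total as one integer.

36

piece 0:d — minimal
piece 1:d rests on {0:d}
piece 2:b — minimal
piece 3:e rests on {1:d}
piece 4:e rests on {3:e}
piece 5:b rests on {2:b}
piece 6:e rests on {4:e}
piece 7:e rests on {6:e}
piece 8:e rests on {7:e}
minimal pieces: {0:d, 2:b}
ways to finish when only these pieces remain (= sum over removing one remaining piece with nothing left below it):
  1 left: {5}→1  {8}→1
  2 left: {2,5}→1  {5,8}→2  {7,8}→1
  3 left: {2,5,8}→3  {5,7,8}→3  {6,7,8}→1
  4 left: {2,5,7,8}→6  {4,6,7,8}→1  {5,6,7,8}→4
  5 left: {2,5,6,7,8}→10  {3,4,6,7,8}→1  {4,5,6,7,8}→5
  6 left: {1,3,4,6,7,8}→1  {2,4,5,6,7,8}→15  {3,4,5,6,7,8}→6
  7 left: {0,1,3,4,6,7,8}→1  {1,3,4,5,6,7,8}→7  {2,3,4,5,6,7,8}→21
  placing 0:d first → 28 extensions
  placing 2:b first → 8 extensions
total linear extensions = 36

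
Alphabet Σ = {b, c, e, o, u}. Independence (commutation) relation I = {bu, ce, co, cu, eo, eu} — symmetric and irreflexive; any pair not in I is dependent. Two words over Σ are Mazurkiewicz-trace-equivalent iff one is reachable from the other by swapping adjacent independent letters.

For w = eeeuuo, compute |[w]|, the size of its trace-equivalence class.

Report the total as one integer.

20

piece 0:e — minimal
piece 1:e rests on {0:e}
piece 2:e rests on {1:e}
piece 3:u — minimal
piece 4:u rests on {3:u}
piece 5:o rests on {4:u}
minimal pieces: {0:e, 3:u}
ways to finish when only these pieces remain (= sum over removing one remaining piece with nothing left below it):
  1 left: {2}→1  {5}→1
  2 left: {1,2}→1  {2,5}→2  {4,5}→1
  3 left: {0,1,2}→1  {1,2,5}→3  {2,4,5}→3  {3,4,5}→1
  4 left: {0,1,2,5}→4  {1,2,4,5}→6  {2,3,4,5}→4
  placing 0:e first → 10 extensions
  placing 3:u first → 10 extensions
total linear extensions = 20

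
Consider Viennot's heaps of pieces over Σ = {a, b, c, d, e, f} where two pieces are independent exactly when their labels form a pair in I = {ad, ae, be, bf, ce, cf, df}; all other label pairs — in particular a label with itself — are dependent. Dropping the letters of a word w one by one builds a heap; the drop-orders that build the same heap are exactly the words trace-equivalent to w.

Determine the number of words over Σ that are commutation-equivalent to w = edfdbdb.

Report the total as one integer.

6

piece 0:e — minimal
piece 1:d rests on {0:e}
piece 2:f rests on {0:e}
piece 3:d rests on {1:d}
piece 4:b rests on {3:d}
piece 5:d rests on {4:b}
piece 6:b rests on {5:d}
minimal pieces: {0:e}
ways to finish when only these pieces remain (= sum over removing one remaining piece with nothing left below it):
  1 left: {2}→1  {6}→1
  2 left: {2,6}→2  {5,6}→1
  3 left: {2,5,6}→3  {4,5,6}→1
  4 left: {2,4,5,6}→4  {3,4,5,6}→1
  5 left: {1,3,4,5,6}→1  {2,3,4,5,6}→5
  placing 0:e first → 6 extensions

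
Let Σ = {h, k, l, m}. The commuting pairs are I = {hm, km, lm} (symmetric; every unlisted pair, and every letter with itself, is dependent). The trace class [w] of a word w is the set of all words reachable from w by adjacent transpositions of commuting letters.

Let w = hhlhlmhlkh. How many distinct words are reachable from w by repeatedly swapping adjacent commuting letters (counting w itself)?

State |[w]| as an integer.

#0=h has no predecessor
#1=h depends on [0:h]
#2=l depends on [1:h]
#3=h depends on [2:l]
#4=l depends on [3:h]
#5=m has no predecessor
#6=h depends on [4:l]
#7=l depends on [6:h]
#8=k depends on [7:l]
#9=h depends on [8:k]
sources: [0:h, 5:m]
N(rest) = Σ N(rest − s) over sources s of rest; N(one piece) = 1:
  size 1 → [5]=1  [9]=1
  size 2 → [5,9]=2  [8,9]=1
  size 3 → [5,8,9]=3  [7,8,9]=1
  size 4 → [5,7,8,9]=4  [6,7,8,9]=1
  size 5 → [4,6,7,8,9]=1  [5,6,7,8,9]=5
  size 6 → [3,4,6,7,8,9]=1  [4,5,6,7,8,9]=6
  size 7 → [2,3,4,6,7,8,9]=1  [3,4,5,6,7,8,9]=7
  size 8 → [1,2,3,4,6,7,8,9]=1  [2,3,4,5,6,7,8,9]=8
  first=0(h) contributes 9
  first=5(m) contributes 1
|[w]| = 10

10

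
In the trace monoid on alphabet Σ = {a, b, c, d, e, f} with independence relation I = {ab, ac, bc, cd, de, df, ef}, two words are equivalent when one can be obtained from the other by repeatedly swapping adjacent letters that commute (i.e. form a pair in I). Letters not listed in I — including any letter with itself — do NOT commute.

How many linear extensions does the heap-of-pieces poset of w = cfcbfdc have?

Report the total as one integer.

7

0(c) covers ∅
1(f) covers 0:c
2(c) covers 1:f
3(b) covers 1:f
4(f) covers 2:c, 3:b
5(d) covers 3:b
6(c) covers 4:f
floor of heap: 0:c
completions by unplaced set U, small U first (add the entries for U minus each lowest piece of U):
  |U|=1: {5}:1  {6}:1
  |U|=2: {4,6}:1  {5,6}:2
  |U|=3: {2,4,6}:1  {4,5,6}:3
  |U|=4: {2,4,5,6}:4  {3,4,5,6}:3
  |U|=5: {2,3,4,5,6}:7
  start at 0(c): 7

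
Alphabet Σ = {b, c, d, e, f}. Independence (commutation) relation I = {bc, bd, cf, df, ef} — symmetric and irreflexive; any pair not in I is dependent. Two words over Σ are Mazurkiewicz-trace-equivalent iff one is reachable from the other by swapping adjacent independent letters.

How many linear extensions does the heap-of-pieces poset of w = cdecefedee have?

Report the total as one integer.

#0=c has no predecessor
#1=d depends on [0:c]
#2=e depends on [1:d]
#3=c depends on [2:e]
#4=e depends on [3:c]
#5=f has no predecessor
#6=e depends on [4:e]
#7=d depends on [6:e]
#8=e depends on [7:d]
#9=e depends on [8:e]
sources: [0:c, 5:f]
N(rest) = Σ N(rest − s) over sources s of rest; N(one piece) = 1:
  size 1 → [5]=1  [9]=1
  size 2 → [5,9]=2  [8,9]=1
  size 3 → [5,8,9]=3  [7,8,9]=1
  size 4 → [5,7,8,9]=4  [6,7,8,9]=1
  size 5 → [4,6,7,8,9]=1  [5,6,7,8,9]=5
  size 6 → [3,4,6,7,8,9]=1  [4,5,6,7,8,9]=6
  size 7 → [2,3,4,6,7,8,9]=1  [3,4,5,6,7,8,9]=7
  size 8 → [1,2,3,4,6,7,8,9]=1  [2,3,4,5,6,7,8,9]=8
  first=0(c) contributes 9
  first=5(f) contributes 1
|[w]| = 10

10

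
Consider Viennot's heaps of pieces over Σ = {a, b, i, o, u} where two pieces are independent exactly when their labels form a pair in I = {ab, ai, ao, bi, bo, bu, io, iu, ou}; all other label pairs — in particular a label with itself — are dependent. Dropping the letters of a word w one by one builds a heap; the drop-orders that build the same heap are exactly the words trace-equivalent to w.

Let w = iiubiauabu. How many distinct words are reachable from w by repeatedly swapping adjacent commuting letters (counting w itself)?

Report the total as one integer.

2520

0(i) covers ∅
1(i) covers 0:i
2(u) covers ∅
3(b) covers ∅
4(i) covers 1:i
5(a) covers 2:u
6(u) covers 5:a
7(a) covers 6:u
8(b) covers 3:b
9(u) covers 7:a
floor of heap: 0:i, 2:u, 3:b
completions by unplaced set U, small U first (add the entries for U minus each lowest piece of U):
  |U|=1: {4}:1  {8}:1  {9}:1
  |U|=2: {1,4}:1  {3,8}:1  {4,8}:2  {4,9}:2  {7,9}:1  {8,9}:2
  |U|=3: {0,1,4}:1  {1,4,8}:3  {1,4,9}:3  {3,4,8}:3  {3,8,9}:3  {4,7,9}:3  {4,8,9}:6  {6,7,9}:1  {7,8,9}:3
  |U|=4: {0,1,4,8}:4  {0,1,4,9}:4  {1,3,4,8}:6  {1,4,7,9}:6  {1,4,8,9}:12  {3,4,8,9}:12  {3,7,8,9}:6  {4,6,7,9}:4  {4,7,8,9}:12  {5,6,7,9}:1  {6,7,8,9}:4
  |U|=5: {0,1,3,4,8}:10  {0,1,4,7,9}:10  {0,1,4,8,9}:20  {1,3,4,8,9}:30  {1,4,6,7,9}:10  {1,4,7,8,9}:30  {2,5,6,7,9}:1  {3,4,7,8,9}:30  {3,6,7,8,9}:10  {4,5,6,7,9}:5  {4,6,7,8,9}:20  {5,6,7,8,9}:5
  |U|=6: {0,1,3,4,8,9}:60  {0,1,4,6,7,9}:20  {0,1,4,7,8,9}:60  {1,3,4,7,8,9}:90  {1,4,5,6,7,9}:15  {1,4,6,7,8,9}:60  {2,4,5,6,7,9}:6  {2,5,6,7,8,9}:6  {3,4,6,7,8,9}:60  {3,5,6,7,8,9}:15  {4,5,6,7,8,9}:30
  |U|=7: {0,1,3,4,7,8,9}:210  {0,1,4,5,6,7,9}:35  {0,1,4,6,7,8,9}:140  {1,2,4,5,6,7,9}:21  {1,3,4,6,7,8,9}:210  {1,4,5,6,7,8,9}:105  {2,3,5,6,7,8,9}:21  {2,4,5,6,7,8,9}:42  {3,4,5,6,7,8,9}:105
  |U|=8: {0,1,2,4,5,6,7,9}:56  {0,1,3,4,6,7,8,9}:560  {0,1,4,5,6,7,8,9}:280  {1,2,4,5,6,7,8,9}:168  {1,3,4,5,6,7,8,9}:420  {2,3,4,5,6,7,8,9}:168
  start at 0(i): 756
  start at 2(u): 1260
  start at 3(b): 504
sum over floor = 2520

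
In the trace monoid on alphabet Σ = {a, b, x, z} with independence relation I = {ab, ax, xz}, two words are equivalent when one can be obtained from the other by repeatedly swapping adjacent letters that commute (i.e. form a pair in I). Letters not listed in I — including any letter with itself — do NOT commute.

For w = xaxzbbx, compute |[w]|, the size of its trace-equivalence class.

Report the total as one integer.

#0=x has no predecessor
#1=a has no predecessor
#2=x depends on [0:x]
#3=z depends on [1:a]
#4=b depends on [2:x, 3:z]
#5=b depends on [4:b]
#6=x depends on [5:b]
sources: [0:x, 1:a]
N(rest) = Σ N(rest − s) over sources s of rest; N(one piece) = 1:
  size 1 → [6]=1
  size 2 → [5,6]=1
  size 3 → [4,5,6]=1
  size 4 → [2,4,5,6]=1  [3,4,5,6]=1
  size 5 → [0,2,4,5,6]=1  [1,3,4,5,6]=1  [2,3,4,5,6]=2
  first=0(x) contributes 3
  first=1(a) contributes 3
|[w]| = 6

6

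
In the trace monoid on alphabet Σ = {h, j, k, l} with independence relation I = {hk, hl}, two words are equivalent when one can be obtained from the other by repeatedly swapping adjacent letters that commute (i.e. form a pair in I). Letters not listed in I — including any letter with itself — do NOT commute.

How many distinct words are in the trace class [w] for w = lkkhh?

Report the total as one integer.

10

#0=l has no predecessor
#1=k depends on [0:l]
#2=k depends on [1:k]
#3=h has no predecessor
#4=h depends on [3:h]
sources: [0:l, 3:h]
N(rest) = Σ N(rest − s) over sources s of rest; N(one piece) = 1:
  size 1 → [2]=1  [4]=1
  size 2 → [1,2]=1  [2,4]=2  [3,4]=1
  size 3 → [0,1,2]=1  [1,2,4]=3  [2,3,4]=3
  first=0(l) contributes 6
  first=3(h) contributes 4
|[w]| = 10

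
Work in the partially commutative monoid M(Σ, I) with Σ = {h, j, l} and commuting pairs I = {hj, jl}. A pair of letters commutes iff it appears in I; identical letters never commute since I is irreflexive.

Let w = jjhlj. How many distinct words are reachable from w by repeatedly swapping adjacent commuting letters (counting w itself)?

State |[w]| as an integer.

10

piece 0:j — minimal
piece 1:j rests on {0:j}
piece 2:h — minimal
piece 3:l rests on {2:h}
piece 4:j rests on {1:j}
minimal pieces: {0:j, 2:h}
ways to finish when only these pieces remain (= sum over removing one remaining piece with nothing left below it):
  1 left: {3}→1  {4}→1
  2 left: {1,4}→1  {2,3}→1  {3,4}→2
  3 left: {0,1,4}→1  {1,3,4}→3  {2,3,4}→3
  placing 0:j first → 6 extensions
  placing 2:h first → 4 extensions
total linear extensions = 10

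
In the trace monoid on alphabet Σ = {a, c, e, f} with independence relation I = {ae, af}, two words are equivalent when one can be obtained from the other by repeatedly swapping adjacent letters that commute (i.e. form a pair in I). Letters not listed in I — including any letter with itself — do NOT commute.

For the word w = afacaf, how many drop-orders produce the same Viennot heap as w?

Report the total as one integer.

drop 0:a onto floor
drop 1:f onto floor
drop 2:a onto {0:a}
drop 3:c onto {1:f, 2:a}
drop 4:a onto {3:c}
drop 5:f onto {3:c}
ground layer = {0:a, 1:f}
drop-orders for the pieces not yet dropped (sum over which currently-grounded one goes next):
  1 to go: {4} 1  {5} 1
  2 to go: {4,5} 2
  3 to go: {3,4,5} 2
  4 to go: {1,3,4,5} 2  {2,3,4,5} 2
  if 0:a drops first: 4 orders
  if 1:f drops first: 2 orders
heap linearizations: 6

6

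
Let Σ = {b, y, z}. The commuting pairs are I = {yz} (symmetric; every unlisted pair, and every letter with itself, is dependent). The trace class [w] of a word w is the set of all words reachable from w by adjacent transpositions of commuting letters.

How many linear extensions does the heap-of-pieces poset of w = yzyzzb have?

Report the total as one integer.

10

0(y) covers ∅
1(z) covers ∅
2(y) covers 0:y
3(z) covers 1:z
4(z) covers 3:z
5(b) covers 2:y, 4:z
floor of heap: 0:y, 1:z
completions by unplaced set U, small U first (add the entries for U minus each lowest piece of U):
  |U|=1: {5}:1
  |U|=2: {2,5}:1  {4,5}:1
  |U|=3: {0,2,5}:1  {2,4,5}:2  {3,4,5}:1
  |U|=4: {0,2,4,5}:3  {1,3,4,5}:1  {2,3,4,5}:3
  start at 0(y): 4
  start at 1(z): 6
sum over floor = 10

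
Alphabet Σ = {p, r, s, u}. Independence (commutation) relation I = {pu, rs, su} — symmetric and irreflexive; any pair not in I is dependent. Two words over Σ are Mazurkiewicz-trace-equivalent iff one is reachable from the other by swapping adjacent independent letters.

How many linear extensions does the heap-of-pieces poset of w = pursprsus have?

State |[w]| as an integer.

0(p) covers ∅
1(u) covers ∅
2(r) covers 0:p, 1:u
3(s) covers 0:p
4(p) covers 2:r, 3:s
5(r) covers 4:p
6(s) covers 4:p
7(u) covers 5:r
8(s) covers 6:s
floor of heap: 0:p, 1:u
completions by unplaced set U, small U first (add the entries for U minus each lowest piece of U):
  |U|=1: {7}:1  {8}:1
  |U|=2: {5,7}:1  {6,8}:1  {7,8}:2
  |U|=3: {5,7,8}:3  {6,7,8}:3
  |U|=4: {5,6,7,8}:6
  |U|=5: {4,5,6,7,8}:6
  |U|=6: {2,4,5,6,7,8}:6  {3,4,5,6,7,8}:6
  |U|=7: {1,2,4,5,6,7,8}:6  {2,3,4,5,6,7,8}:12
  start at 0(p): 18
  start at 1(u): 12
sum over floor = 30

30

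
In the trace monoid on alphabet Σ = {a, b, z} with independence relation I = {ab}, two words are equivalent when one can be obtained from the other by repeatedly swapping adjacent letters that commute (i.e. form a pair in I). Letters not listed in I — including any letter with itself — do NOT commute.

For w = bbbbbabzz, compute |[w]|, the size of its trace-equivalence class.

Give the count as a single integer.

7

#0=b has no predecessor
#1=b depends on [0:b]
#2=b depends on [1:b]
#3=b depends on [2:b]
#4=b depends on [3:b]
#5=a has no predecessor
#6=b depends on [4:b]
#7=z depends on [5:a, 6:b]
#8=z depends on [7:z]
sources: [0:b, 5:a]
N(rest) = Σ N(rest − s) over sources s of rest; N(one piece) = 1:
  size 1 → [8]=1
  size 2 → [7,8]=1
  size 3 → [5,7,8]=1  [6,7,8]=1
  size 4 → [4,6,7,8]=1  [5,6,7,8]=2
  size 5 → [3,4,6,7,8]=1  [4,5,6,7,8]=3
  size 6 → [2,3,4,6,7,8]=1  [3,4,5,6,7,8]=4
  size 7 → [1,2,3,4,6,7,8]=1  [2,3,4,5,6,7,8]=5
  first=0(b) contributes 6
  first=5(a) contributes 1
|[w]| = 7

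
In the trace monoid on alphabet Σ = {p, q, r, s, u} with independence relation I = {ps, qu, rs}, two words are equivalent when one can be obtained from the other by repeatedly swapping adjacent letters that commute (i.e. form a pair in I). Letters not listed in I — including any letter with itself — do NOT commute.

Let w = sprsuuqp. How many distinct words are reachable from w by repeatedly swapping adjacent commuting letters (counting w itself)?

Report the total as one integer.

18

#0=s has no predecessor
#1=p has no predecessor
#2=r depends on [1:p]
#3=s depends on [0:s]
#4=u depends on [2:r, 3:s]
#5=u depends on [4:u]
#6=q depends on [2:r, 3:s]
#7=p depends on [5:u, 6:q]
sources: [0:s, 1:p]
N(rest) = Σ N(rest − s) over sources s of rest; N(one piece) = 1:
  size 1 → [7]=1
  size 2 → [5,7]=1  [6,7]=1
  size 3 → [4,5,7]=1  [5,6,7]=2
  size 4 → [4,5,6,7]=3
  size 5 → [2,4,5,6,7]=3  [3,4,5,6,7]=3
  size 6 → [0,3,4,5,6,7]=3  [1,2,4,5,6,7]=3  [2,3,4,5,6,7]=6
  first=0(s) contributes 9
  first=1(p) contributes 9
|[w]| = 18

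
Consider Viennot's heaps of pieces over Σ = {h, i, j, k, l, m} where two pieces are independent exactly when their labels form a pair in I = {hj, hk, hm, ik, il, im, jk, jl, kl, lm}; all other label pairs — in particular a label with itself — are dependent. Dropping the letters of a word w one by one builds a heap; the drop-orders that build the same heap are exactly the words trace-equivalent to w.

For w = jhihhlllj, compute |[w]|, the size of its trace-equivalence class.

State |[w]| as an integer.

12

piece 0:j — minimal
piece 1:h — minimal
piece 2:i rests on {0:j, 1:h}
piece 3:h rests on {2:i}
piece 4:h rests on {3:h}
piece 5:l rests on {4:h}
piece 6:l rests on {5:l}
piece 7:l rests on {6:l}
piece 8:j rests on {2:i}
minimal pieces: {0:j, 1:h}
ways to finish when only these pieces remain (= sum over removing one remaining piece with nothing left below it):
  1 left: {7}→1  {8}→1
  2 left: {6,7}→1  {7,8}→2
  3 left: {5,6,7}→1  {6,7,8}→3
  4 left: {4,5,6,7}→1  {5,6,7,8}→4
  5 left: {3,4,5,6,7}→1  {4,5,6,7,8}→5
  6 left: {3,4,5,6,7,8}→6
  7 left: {2,3,4,5,6,7,8}→6
  placing 0:j first → 6 extensions
  placing 1:h first → 6 extensions
total linear extensions = 12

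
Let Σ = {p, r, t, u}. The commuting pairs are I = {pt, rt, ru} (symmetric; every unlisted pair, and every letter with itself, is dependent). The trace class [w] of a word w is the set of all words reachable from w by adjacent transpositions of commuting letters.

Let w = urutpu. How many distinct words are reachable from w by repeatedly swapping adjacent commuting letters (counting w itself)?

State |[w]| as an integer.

7

piece 0:u — minimal
piece 1:r — minimal
piece 2:u rests on {0:u}
piece 3:t rests on {2:u}
piece 4:p rests on {1:r, 2:u}
piece 5:u rests on {3:t, 4:p}
minimal pieces: {0:u, 1:r}
ways to finish when only these pieces remain (= sum over removing one remaining piece with nothing left below it):
  1 left: {5}→1
  2 left: {3,5}→1  {4,5}→1
  3 left: {1,4,5}→1  {3,4,5}→2
  4 left: {1,3,4,5}→3  {2,3,4,5}→2
  placing 0:u first → 5 extensions
  placing 1:r first → 2 extensions
total linear extensions = 7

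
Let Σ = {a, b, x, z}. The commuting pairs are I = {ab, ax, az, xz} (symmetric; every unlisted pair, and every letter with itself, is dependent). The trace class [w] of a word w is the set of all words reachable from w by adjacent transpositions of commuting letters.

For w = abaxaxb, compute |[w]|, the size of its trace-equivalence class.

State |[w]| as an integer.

35

#0=a has no predecessor
#1=b has no predecessor
#2=a depends on [0:a]
#3=x depends on [1:b]
#4=a depends on [2:a]
#5=x depends on [3:x]
#6=b depends on [5:x]
sources: [0:a, 1:b]
N(rest) = Σ N(rest − s) over sources s of rest; N(one piece) = 1:
  size 1 → [4]=1  [6]=1
  size 2 → [2,4]=1  [4,6]=2  [5,6]=1
  size 3 → [0,2,4]=1  [2,4,6]=3  [3,5,6]=1  [4,5,6]=3
  size 4 → [0,2,4,6]=4  [1,3,5,6]=1  [2,4,5,6]=6  [3,4,5,6]=4
  size 5 → [0,2,4,5,6]=10  [1,3,4,5,6]=5  [2,3,4,5,6]=10
  first=0(a) contributes 15
  first=1(b) contributes 20
|[w]| = 35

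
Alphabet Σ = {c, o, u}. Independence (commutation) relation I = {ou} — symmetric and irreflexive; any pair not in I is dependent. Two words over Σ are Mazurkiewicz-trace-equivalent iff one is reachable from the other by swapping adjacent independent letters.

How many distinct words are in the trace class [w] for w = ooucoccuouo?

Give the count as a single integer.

18

piece 0:o — minimal
piece 1:o rests on {0:o}
piece 2:u — minimal
piece 3:c rests on {1:o, 2:u}
piece 4:o rests on {3:c}
piece 5:c rests on {4:o}
piece 6:c rests on {5:c}
piece 7:u rests on {6:c}
piece 8:o rests on {6:c}
piece 9:u rests on {7:u}
piece 10:o rests on {8:o}
minimal pieces: {0:o, 2:u}
ways to finish when only these pieces remain (= sum over removing one remaining piece with nothing left below it):
  1 left: {9}→1  {10}→1
  2 left: {7,9}→1  {8,10}→1  {9,10}→2
  3 left: {7,9,10}→3  {8,9,10}→3
  4 left: {7,8,9,10}→6
  5 left: {6,7,8,9,10}→6
  6 left: {5,6,7,8,9,10}→6
  7 left: {4,5,6,7,8,9,10}→6
  8 left: {3,4,5,6,7,8,9,10}→6
  9 left: {1,3,4,5,6,7,8,9,10}→6  {2,3,4,5,6,7,8,9,10}→6
  placing 0:o first → 12 extensions
  placing 2:u first → 6 extensions
total linear extensions = 18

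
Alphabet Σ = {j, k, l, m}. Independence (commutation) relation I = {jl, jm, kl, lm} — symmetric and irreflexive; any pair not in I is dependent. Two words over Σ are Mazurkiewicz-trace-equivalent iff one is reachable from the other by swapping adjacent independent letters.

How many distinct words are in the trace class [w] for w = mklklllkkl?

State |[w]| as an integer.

252

#0=m has no predecessor
#1=k depends on [0:m]
#2=l has no predecessor
#3=k depends on [1:k]
#4=l depends on [2:l]
#5=l depends on [4:l]
#6=l depends on [5:l]
#7=k depends on [3:k]
#8=k depends on [7:k]
#9=l depends on [6:l]
sources: [0:m, 2:l]
N(rest) = Σ N(rest − s) over sources s of rest; N(one piece) = 1:
  size 1 → [8]=1  [9]=1
  size 2 → [6,9]=1  [7,8]=1  [8,9]=2
  size 3 → [3,7,8]=1  [5,6,9]=1  [6,8,9]=3  [7,8,9]=3
  size 4 → [1,3,7,8]=1  [3,7,8,9]=4  [4,5,6,9]=1  [5,6,8,9]=4  [6,7,8,9]=6
  size 5 → [0,1,3,7,8]=1  [1,3,7,8,9]=5  [2,4,5,6,9]=1  [3,6,7,8,9]=10  [4,5,6,8,9]=5  [5,6,7,8,9]=10
  size 6 → [0,1,3,7,8,9]=6  [1,3,6,7,8,9]=15  [2,4,5,6,8,9]=6  [3,5,6,7,8,9]=20  [4,5,6,7,8,9]=15
  size 7 → [0,1,3,6,7,8,9]=21  [1,3,5,6,7,8,9]=35  [2,4,5,6,7,8,9]=21  [3,4,5,6,7,8,9]=35
  size 8 → [0,1,3,5,6,7,8,9]=56  [1,3,4,5,6,7,8,9]=70  [2,3,4,5,6,7,8,9]=56
  first=0(m) contributes 126
  first=2(l) contributes 126
|[w]| = 252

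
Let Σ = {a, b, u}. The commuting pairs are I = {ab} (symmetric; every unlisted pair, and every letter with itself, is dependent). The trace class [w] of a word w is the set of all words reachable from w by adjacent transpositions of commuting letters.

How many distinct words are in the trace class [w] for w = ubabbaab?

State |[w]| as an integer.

drop 0:u onto floor
drop 1:b onto {0:u}
drop 2:a onto {0:u}
drop 3:b onto {1:b}
drop 4:b onto {3:b}
drop 5:a onto {2:a}
drop 6:a onto {5:a}
drop 7:b onto {4:b}
ground layer = {0:u}
drop-orders for the pieces not yet dropped (sum over which currently-grounded one goes next):
  1 to go: {6} 1  {7} 1
  2 to go: {4,7} 1  {5,6} 1  {6,7} 2
  3 to go: {2,5,6} 1  {3,4,7} 1  {4,6,7} 3  {5,6,7} 3
  4 to go: {1,3,4,7} 1  {2,5,6,7} 4  {3,4,6,7} 4  {4,5,6,7} 6
  5 to go: {1,3,4,6,7} 5  {2,4,5,6,7} 10  {3,4,5,6,7} 10
  6 to go: {1,3,4,5,6,7} 15  {2,3,4,5,6,7} 20
  if 0:u drops first: 35 orders

35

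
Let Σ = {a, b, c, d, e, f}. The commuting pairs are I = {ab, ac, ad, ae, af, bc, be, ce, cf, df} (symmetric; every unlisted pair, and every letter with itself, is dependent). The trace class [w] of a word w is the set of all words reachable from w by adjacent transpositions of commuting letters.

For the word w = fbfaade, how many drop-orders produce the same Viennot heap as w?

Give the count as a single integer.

42

piece 0:f — minimal
piece 1:b rests on {0:f}
piece 2:f rests on {1:b}
piece 3:a — minimal
piece 4:a rests on {3:a}
piece 5:d rests on {1:b}
piece 6:e rests on {2:f, 5:d}
minimal pieces: {0:f, 3:a}
ways to finish when only these pieces remain (= sum over removing one remaining piece with nothing left below it):
  1 left: {4}→1  {6}→1
  2 left: {2,6}→1  {3,4}→1  {4,6}→2  {5,6}→1
  3 left: {2,4,6}→3  {2,5,6}→2  {3,4,6}→3  {4,5,6}→3
  4 left: {1,2,5,6}→2  {2,3,4,6}→6  {2,4,5,6}→8  {3,4,5,6}→6
  5 left: {0,1,2,5,6}→2  {1,2,4,5,6}→10  {2,3,4,5,6}→20
  placing 0:f first → 30 extensions
  placing 3:a first → 12 extensions
total linear extensions = 42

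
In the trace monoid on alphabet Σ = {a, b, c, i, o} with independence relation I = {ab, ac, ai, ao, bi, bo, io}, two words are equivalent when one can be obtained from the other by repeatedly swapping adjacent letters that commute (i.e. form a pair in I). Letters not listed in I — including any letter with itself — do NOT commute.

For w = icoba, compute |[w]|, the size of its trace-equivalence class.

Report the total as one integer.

piece 0:i — minimal
piece 1:c rests on {0:i}
piece 2:o rests on {1:c}
piece 3:b rests on {1:c}
piece 4:a — minimal
minimal pieces: {0:i, 4:a}
ways to finish when only these pieces remain (= sum over removing one remaining piece with nothing left below it):
  1 left: {2}→1  {3}→1  {4}→1
  2 left: {2,3}→2  {2,4}→2  {3,4}→2
  3 left: {1,2,3}→2  {2,3,4}→6
  placing 0:i first → 8 extensions
  placing 4:a first → 2 extensions
total linear extensions = 10

10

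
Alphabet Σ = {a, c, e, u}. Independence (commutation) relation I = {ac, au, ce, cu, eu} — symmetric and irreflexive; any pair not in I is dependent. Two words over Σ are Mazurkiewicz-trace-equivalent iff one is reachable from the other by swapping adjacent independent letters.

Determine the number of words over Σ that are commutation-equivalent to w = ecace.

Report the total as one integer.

10

#0=e has no predecessor
#1=c has no predecessor
#2=a depends on [0:e]
#3=c depends on [1:c]
#4=e depends on [2:a]
sources: [0:e, 1:c]
N(rest) = Σ N(rest − s) over sources s of rest; N(one piece) = 1:
  size 1 → [3]=1  [4]=1
  size 2 → [1,3]=1  [2,4]=1  [3,4]=2
  size 3 → [0,2,4]=1  [1,3,4]=3  [2,3,4]=3
  first=0(e) contributes 6
  first=1(c) contributes 4
|[w]| = 10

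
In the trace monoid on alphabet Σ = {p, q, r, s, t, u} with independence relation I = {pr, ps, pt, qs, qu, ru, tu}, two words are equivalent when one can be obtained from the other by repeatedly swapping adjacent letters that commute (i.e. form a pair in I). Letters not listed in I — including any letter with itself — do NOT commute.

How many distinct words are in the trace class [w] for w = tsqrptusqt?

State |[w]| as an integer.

#0=t has no predecessor
#1=s depends on [0:t]
#2=q depends on [0:t]
#3=r depends on [1:s, 2:q]
#4=p depends on [2:q]
#5=t depends on [3:r]
#6=u depends on [1:s, 4:p]
#7=s depends on [5:t, 6:u]
#8=q depends on [4:p, 5:t]
#9=t depends on [7:s, 8:q]
sources: [0:t]
N(rest) = Σ N(rest − s) over sources s of rest; N(one piece) = 1:
  size 1 → [9]=1
  size 2 → [7,9]=1  [8,9]=1
  size 3 → [6,7,9]=1  [7,8,9]=2
  size 4 → [5,7,8,9]=2  [6,7,8,9]=3
  size 5 → [3,5,7,8,9]=2  [4,6,7,8,9]=3  [5,6,7,8,9]=5
  size 6 → [3,5,6,7,8,9]=7  [4,5,6,7,8,9]=8
  size 7 → [1,3,5,6,7,8,9]=7  [3,4,5,6,7,8,9]=15
  size 8 → [1,3,4,5,6,7,8,9]=22  [2,3,4,5,6,7,8,9]=15
  first=0(t) contributes 37

37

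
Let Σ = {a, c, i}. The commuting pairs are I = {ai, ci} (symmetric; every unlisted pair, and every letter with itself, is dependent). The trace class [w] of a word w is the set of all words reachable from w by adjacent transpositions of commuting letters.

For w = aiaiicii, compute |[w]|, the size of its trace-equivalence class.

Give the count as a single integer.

0(a) covers ∅
1(i) covers ∅
2(a) covers 0:a
3(i) covers 1:i
4(i) covers 3:i
5(c) covers 2:a
6(i) covers 4:i
7(i) covers 6:i
floor of heap: 0:a, 1:i
completions by unplaced set U, small U first (add the entries for U minus each lowest piece of U):
  |U|=1: {5}:1  {7}:1
  |U|=2: {2,5}:1  {5,7}:2  {6,7}:1
  |U|=3: {0,2,5}:1  {2,5,7}:3  {4,6,7}:1  {5,6,7}:3
  |U|=4: {0,2,5,7}:4  {2,5,6,7}:6  {3,4,6,7}:1  {4,5,6,7}:4
  |U|=5: {0,2,5,6,7}:10  {1,3,4,6,7}:1  {2,4,5,6,7}:10  {3,4,5,6,7}:5
  |U|=6: {0,2,4,5,6,7}:20  {1,3,4,5,6,7}:6  {2,3,4,5,6,7}:15
  start at 0(a): 21
  start at 1(i): 35
sum over floor = 56

56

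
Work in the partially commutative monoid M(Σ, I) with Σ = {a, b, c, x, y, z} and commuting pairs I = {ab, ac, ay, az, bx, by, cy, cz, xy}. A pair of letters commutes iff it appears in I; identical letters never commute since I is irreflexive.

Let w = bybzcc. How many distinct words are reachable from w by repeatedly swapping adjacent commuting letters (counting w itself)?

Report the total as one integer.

piece 0:b — minimal
piece 1:y — minimal
piece 2:b rests on {0:b}
piece 3:z rests on {1:y, 2:b}
piece 4:c rests on {2:b}
piece 5:c rests on {4:c}
minimal pieces: {0:b, 1:y}
ways to finish when only these pieces remain (= sum over removing one remaining piece with nothing left below it):
  1 left: {3}→1  {5}→1
  2 left: {1,3}→1  {3,5}→2  {4,5}→1
  3 left: {1,3,5}→3  {3,4,5}→3
  4 left: {1,3,4,5}→6  {2,3,4,5}→3
  placing 0:b first → 9 extensions
  placing 1:y first → 3 extensions
total linear extensions = 12

12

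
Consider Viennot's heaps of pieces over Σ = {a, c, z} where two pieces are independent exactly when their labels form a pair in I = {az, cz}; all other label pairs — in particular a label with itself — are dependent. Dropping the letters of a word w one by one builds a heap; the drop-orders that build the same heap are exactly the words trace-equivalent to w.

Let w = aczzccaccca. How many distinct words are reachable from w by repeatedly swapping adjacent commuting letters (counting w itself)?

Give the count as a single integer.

drop 0:a onto floor
drop 1:c onto {0:a}
drop 2:z onto floor
drop 3:z onto {2:z}
drop 4:c onto {1:c}
drop 5:c onto {4:c}
drop 6:a onto {5:c}
drop 7:c onto {6:a}
drop 8:c onto {7:c}
drop 9:c onto {8:c}
drop 10:a onto {9:c}
ground layer = {0:a, 2:z}
drop-orders for the pieces not yet dropped (sum over which currently-grounded one goes next):
  1 to go: {3} 1  {10} 1
  2 to go: {2,3} 1  {3,10} 2  {9,10} 1
  3 to go: {2,3,10} 3  {3,9,10} 3  {8,9,10} 1
  4 to go: {2,3,9,10} 6  {3,8,9,10} 4  {7,8,9,10} 1
  5 to go: {2,3,8,9,10} 10  {3,7,8,9,10} 5  {6,7,8,9,10} 1
  6 to go: {2,3,7,8,9,10} 15  {3,6,7,8,9,10} 6  {5,6,7,8,9,10} 1
  7 to go: {2,3,6,7,8,9,10} 21  {3,5,6,7,8,9,10} 7  {4,5,6,7,8,9,10} 1
  8 to go: {1,4,5,6,7,8,9,10} 1  {2,3,5,6,7,8,9,10} 28  {3,4,5,6,7,8,9,10} 8
  9 to go: {0,1,4,5,6,7,8,9,10} 1  {1,3,4,5,6,7,8,9,10} 9  {2,3,4,5,6,7,8,9,10} 36
  if 0:a drops first: 45 orders
  if 2:z drops first: 10 orders
heap linearizations: 55

55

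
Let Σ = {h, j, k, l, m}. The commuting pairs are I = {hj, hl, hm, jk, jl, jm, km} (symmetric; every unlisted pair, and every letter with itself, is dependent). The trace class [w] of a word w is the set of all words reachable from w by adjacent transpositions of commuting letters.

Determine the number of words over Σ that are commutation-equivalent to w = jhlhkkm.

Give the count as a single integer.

84

#0=j has no predecessor
#1=h has no predecessor
#2=l has no predecessor
#3=h depends on [1:h]
#4=k depends on [2:l, 3:h]
#5=k depends on [4:k]
#6=m depends on [2:l]
sources: [0:j, 1:h, 2:l]
N(rest) = Σ N(rest − s) over sources s of rest; N(one piece) = 1:
  size 1 → [0]=1  [5]=1  [6]=1
  size 2 → [0,5]=2  [0,6]=2  [4,5]=1  [5,6]=2
  size 3 → [0,4,5]=3  [0,5,6]=6  [3,4,5]=1  [4,5,6]=3
  size 4 → [0,3,4,5]=4  [0,4,5,6]=12  [1,3,4,5]=1  [2,4,5,6]=3  [3,4,5,6]=4
  size 5 → [0,1,3,4,5]=5  [0,2,4,5,6]=15  [0,3,4,5,6]=20  [1,3,4,5,6]=5  [2,3,4,5,6]=7
  first=0(j) contributes 12
  first=1(h) contributes 42
  first=2(l) contributes 30
|[w]| = 84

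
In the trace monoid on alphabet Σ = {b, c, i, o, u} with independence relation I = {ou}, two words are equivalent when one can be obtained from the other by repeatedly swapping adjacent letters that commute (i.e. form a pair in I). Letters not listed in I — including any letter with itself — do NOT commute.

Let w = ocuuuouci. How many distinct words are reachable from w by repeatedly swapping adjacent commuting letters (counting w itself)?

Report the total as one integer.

piece 0:o — minimal
piece 1:c rests on {0:o}
piece 2:u rests on {1:c}
piece 3:u rests on {2:u}
piece 4:u rests on {3:u}
piece 5:o rests on {1:c}
piece 6:u rests on {4:u}
piece 7:c rests on {5:o, 6:u}
piece 8:i rests on {7:c}
minimal pieces: {0:o}
ways to finish when only these pieces remain (= sum over removing one remaining piece with nothing left below it):
  1 left: {8}→1
  2 left: {7,8}→1
  3 left: {5,7,8}→1  {6,7,8}→1
  4 left: {4,6,7,8}→1  {5,6,7,8}→2
  5 left: {3,4,6,7,8}→1  {4,5,6,7,8}→3
  6 left: {2,3,4,6,7,8}→1  {3,4,5,6,7,8}→4
  7 left: {2,3,4,5,6,7,8}→5
  placing 0:o first → 5 extensions

5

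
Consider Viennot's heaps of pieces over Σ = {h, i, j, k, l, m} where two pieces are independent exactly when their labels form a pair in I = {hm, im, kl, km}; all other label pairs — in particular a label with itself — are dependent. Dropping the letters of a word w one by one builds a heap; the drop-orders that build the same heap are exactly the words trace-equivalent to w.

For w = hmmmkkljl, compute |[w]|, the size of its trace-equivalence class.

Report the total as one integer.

drop 0:h onto floor
drop 1:m onto floor
drop 2:m onto {1:m}
drop 3:m onto {2:m}
drop 4:k onto {0:h}
drop 5:k onto {4:k}
drop 6:l onto {0:h, 3:m}
drop 7:j onto {5:k, 6:l}
drop 8:l onto {7:j}
ground layer = {0:h, 1:m}
drop-orders for the pieces not yet dropped (sum over which currently-grounded one goes next):
  1 to go: {8} 1
  2 to go: {7,8} 1
  3 to go: {5,7,8} 1  {6,7,8} 1
  4 to go: {3,6,7,8} 1  {4,5,7,8} 1  {5,6,7,8} 2
  5 to go: {2,3,6,7,8} 1  {3,5,6,7,8} 3  {4,5,6,7,8} 3
  6 to go: {0,4,5,6,7,8} 3  {1,2,3,6,7,8} 1  {2,3,5,6,7,8} 4  {3,4,5,6,7,8} 6
  7 to go: {0,3,4,5,6,7,8} 9  {1,2,3,5,6,7,8} 5  {2,3,4,5,6,7,8} 10
  if 0:h drops first: 15 orders
  if 1:m drops first: 19 orders
heap linearizations: 34

34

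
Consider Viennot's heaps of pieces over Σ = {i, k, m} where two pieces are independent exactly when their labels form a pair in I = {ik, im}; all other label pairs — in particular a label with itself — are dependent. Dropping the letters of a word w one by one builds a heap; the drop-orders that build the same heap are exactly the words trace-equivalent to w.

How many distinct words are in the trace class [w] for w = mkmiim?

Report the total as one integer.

15

piece 0:m — minimal
piece 1:k rests on {0:m}
piece 2:m rests on {1:k}
piece 3:i — minimal
piece 4:i rests on {3:i}
piece 5:m rests on {2:m}
minimal pieces: {0:m, 3:i}
ways to finish when only these pieces remain (= sum over removing one remaining piece with nothing left below it):
  1 left: {4}→1  {5}→1
  2 left: {2,5}→1  {3,4}→1  {4,5}→2
  3 left: {1,2,5}→1  {2,4,5}→3  {3,4,5}→3
  4 left: {0,1,2,5}→1  {1,2,4,5}→4  {2,3,4,5}→6
  placing 0:m first → 10 extensions
  placing 3:i first → 5 extensions
total linear extensions = 15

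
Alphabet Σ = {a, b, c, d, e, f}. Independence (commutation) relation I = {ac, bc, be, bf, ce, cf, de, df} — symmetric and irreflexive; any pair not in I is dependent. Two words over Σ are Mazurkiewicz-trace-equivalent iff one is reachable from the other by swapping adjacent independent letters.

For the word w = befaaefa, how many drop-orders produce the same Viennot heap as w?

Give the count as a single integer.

3

0(b) covers ∅
1(e) covers ∅
2(f) covers 1:e
3(a) covers 0:b, 2:f
4(a) covers 3:a
5(e) covers 4:a
6(f) covers 5:e
7(a) covers 6:f
floor of heap: 0:b, 1:e
completions by unplaced set U, small U first (add the entries for U minus each lowest piece of U):
  |U|=1: {7}:1
  |U|=2: {6,7}:1
  |U|=3: {5,6,7}:1
  |U|=4: {4,5,6,7}:1
  |U|=5: {3,4,5,6,7}:1
  |U|=6: {0,3,4,5,6,7}:1  {2,3,4,5,6,7}:1
  start at 0(b): 1
  start at 1(e): 2
sum over floor = 3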